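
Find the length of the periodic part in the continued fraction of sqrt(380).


Run the CF algorithm for sqrt(380).
a_0 = floor(sqrt(380)) = 19; set m_0=0, q_0=1.
Recurrence: m' = q*a - m,  q' = (d - m'^2)/q,  a' = floor((a_0 + m')/q').
  step 1: m=19, q=19, a=2
  step 2: m=19, q=1, a=38
a_2 = 2*a_0 = 38, so the period closes here.
sqrt(380) = [19; 2, 38]
Period length = 2

2


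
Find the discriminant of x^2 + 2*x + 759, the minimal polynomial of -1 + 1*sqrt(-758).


The element -1 + 1*sqrt(-758) has minimal polynomial:
x^2 + 2*x + 759
Discriminant = (2)^2 - 4*(759)
= 4 - 3036
= -3032

-3032


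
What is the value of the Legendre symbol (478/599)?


p = 599 is prime, so compute (478/599) with the reciprocity algorithm (Jacobi-symbol steps: pull out 2s via (2/n), flip via reciprocity, reduce):
  pull out 2: (2/599) = +1  (since 599 mod 8 = 7)
  reciprocity: (239/599) -> -(599/239)
  reduce: (121/239)
  reciprocity: (121/239) -> +(239/121)
  reduce: (118/121)
  pull out 2: (2/121) = +1  (since 121 mod 8 = 1)
  reciprocity: (59/121) -> +(121/59)
  reduce: (3/59)
  reciprocity: (3/59) -> -(59/3)
  reduce: (2/3)
  pull out 2: (2/3) = -1  (since 3 mod 8 = 3)
  (1/3) = 1
Product of signs = -1
(478/599) = -1

-1


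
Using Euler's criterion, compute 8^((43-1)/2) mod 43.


p = 43 is prime and the exponent is (p-1)/2 = 21, so by Euler's criterion 8^21 = (8/43) = +1 or -1 mod 43.
Compute by square-and-multiply:
  21 = 16 + 4 + 1 (binary 10101)
  Repeated squaring mod 43: 8^1 = 8, 8^2 = 21, 8^4 = 11, 8^8 = 35, 8^16 = 21
  8^21 = 8^16 * 8^4 * 8^1 = 21 * 11 * 8 mod 43
    21 * 11 = 231 = 16 mod 43
    16 * 8 = 128 = 42 mod 43
  8^21 = 42 mod 43
Result 42 = p - 1 = -1 mod 43: 8 is a quadratic non-residue mod 43. As a residue in [0, p-1] the value is 42.
8^21 mod 43 = 42

42


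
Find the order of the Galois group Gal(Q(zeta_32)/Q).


|Gal(Q(zeta_32)/Q)| = phi(32)
= 16

16


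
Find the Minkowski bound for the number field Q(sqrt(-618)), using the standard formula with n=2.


d = -618, d mod 4 = 2, so disc(K) = 4d = -2472; |disc(K)| = 2472
Imaginary quadratic field, so n = 2, s = r2 = 1, r1 = 0
M = (n!/n^n) * (4/pi)^s * sqrt(|disc(K)|) = (2!/2^2) * (4/pi)^1 * sqrt(2472)
= 0.5 * 1.273240 * 49.719212
= 31.6522

31.6522


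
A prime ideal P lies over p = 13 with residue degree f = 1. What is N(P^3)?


N(P^a) = p^(a*f)
= 13^(3*1)
= 13^3
= 2197

2197


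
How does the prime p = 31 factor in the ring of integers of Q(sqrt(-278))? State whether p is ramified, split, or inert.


K = Q(sqrt(-278)). Since d mod 4 = 2, disc(K) = -1112.
Check p | disc: -1112 mod 31 = 4.
p does not divide disc. Compute Legendre symbol (d/p):
1^((31-1)/2) mod 31 = 1
(d/p) = 1, so p splits: (p) = P*P' with e=1, f=1, g=2.
Therefore p is split.

split


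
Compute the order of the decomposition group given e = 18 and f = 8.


|D_P| = e * f
= 18 * 8
= 144

144


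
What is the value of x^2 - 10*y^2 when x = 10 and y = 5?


x^2 - d*y^2
= 10^2 - 10*5^2
= 100 - 250
= -150

-150


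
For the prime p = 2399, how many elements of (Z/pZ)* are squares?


For prime p, the number of non-zero quadratic residues is (p-1)/2.
= (2399-1)/2
= 1199

1199


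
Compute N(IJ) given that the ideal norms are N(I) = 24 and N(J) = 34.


N(IJ) = N(I) * N(J)
= 24 * 34
= 816

816


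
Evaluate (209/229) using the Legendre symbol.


p = 229 is prime, so compute (209/229) with the reciprocity algorithm (Jacobi-symbol steps: pull out 2s via (2/n), flip via reciprocity, reduce):
  reciprocity: (209/229) -> +(229/209)
  reduce: (20/209)
  pull out 2: (2/209) = +1  (since 209 mod 8 = 1)
  pull out 2: (2/209) = +1  (since 209 mod 8 = 1)
  reciprocity: (5/209) -> +(209/5)
  reduce: (4/5)
  pull out 2: (2/5) = -1  (since 5 mod 8 = 5)
  pull out 2: (2/5) = -1  (since 5 mod 8 = 5)
  (1/5) = 1
Product of signs = 1
(209/229) = 1

1


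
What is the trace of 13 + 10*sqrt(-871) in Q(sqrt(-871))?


Tr(a + b*sqrt(d)) = (a + b*sqrt(d)) + (a - b*sqrt(d)) = 2a
= 2 * (13)
= 26

26


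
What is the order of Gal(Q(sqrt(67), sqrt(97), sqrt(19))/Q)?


The 3 square roots of distinct primes are multiplicatively independent over Q,
so [K:Q] = 2^3 and Gal(K/Q) is isomorphic to (Z/2Z)^3.
|Gal| = 2^3 = 8

8


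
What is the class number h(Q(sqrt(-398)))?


K = Q(sqrt(-398)). d mod 4 = 2, so D = disc(K) = 4d = -1592
h(K) equals the number of primitive reduced positive-definite forms (a, b, c) = a*x^2 + b*x*y + c*y^2 with b^2 - 4ac = D,
where reduced means |b| <= a <= c, with b >= 0 whenever |b| = a or a = c, and primitive means gcd(a, b, c) = 1.
Reduced forces 3a^2 <= |D| = 1592, so 1 <= a <= 23; b must have the parity of D, and c = (b^2 - D)/(4a) must be an integer >= a.
Enumerate a = 1..23, b in [-a, a]:
  a=1: (1, 0, 398)  [1]
  a=2: (2, 0, 199)  [1]
  a=3: (3, -2, 133), (3, 2, 133)  [2]
  a=4..5: none
  a=6: (6, -4, 67), (6, 4, 67)  [2]
  a=7: (7, -2, 57), (7, 2, 57)  [2]
  a=8: none
  a=9: (9, -8, 46), (9, 8, 46)  [2]
  a=10: none
  a=11: (11, -6, 37), (11, 6, 37)  [2]
  a=12..13: none
  a=14: (14, -12, 31), (14, 12, 31)  [2]
  a=15..17: none
  a=18: (18, -8, 23), (18, 8, 23)  [2]
  a=19: (19, -2, 21), (19, 2, 21)  [2]
  a=20: none
  a=21: (21, -16, 22), (21, 16, 22)  [2]
  a=22..23: none
Total reduced forms: 1 + 1 + 2 + 2 + 2 + 2 + 2 + 2 + 2 + 2 + 2 = 20
h = 20

20


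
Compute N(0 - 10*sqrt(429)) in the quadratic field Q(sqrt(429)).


N(a + b*sqrt(d)) = a^2 - d*b^2
= (0)^2 - (429)*(-10)^2
= 0 - 42900
= -42900

-42900


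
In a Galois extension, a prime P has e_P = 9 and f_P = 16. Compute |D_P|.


|D_P| = e * f
= 9 * 16
= 144

144


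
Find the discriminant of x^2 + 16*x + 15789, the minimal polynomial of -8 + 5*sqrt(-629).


The element -8 + 5*sqrt(-629) has minimal polynomial:
x^2 + 16*x + 15789
Discriminant = (16)^2 - 4*(15789)
= 256 - 63156
= -62900

-62900


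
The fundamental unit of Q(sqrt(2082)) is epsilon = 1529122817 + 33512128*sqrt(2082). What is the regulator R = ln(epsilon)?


epsilon = 1529122817 + 33512128*sqrt(2082)
= 3.0582e+09
R = ln(3.0582e+09)
= 21.8411

21.8411


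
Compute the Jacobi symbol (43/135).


Compute (43/135) via quadratic reciprocity:
  reciprocity: (43/135) -> -(135/43)
  reduce: (6/43)
  pull out 2: (2/43) = -1  (since 43 mod 8 = 3)
  reciprocity: (3/43) -> -(43/3)
  reduce: (1/3)
  (1/3) = 1
Product of signs = -1

-1


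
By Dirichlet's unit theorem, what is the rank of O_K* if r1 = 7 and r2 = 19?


By Dirichlet's unit theorem:
rank = r1 + r2 - 1
= 7 + 19 - 1
= 25

25


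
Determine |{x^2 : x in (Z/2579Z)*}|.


For prime p, the number of non-zero quadratic residues is (p-1)/2.
= (2579-1)/2
= 1289

1289


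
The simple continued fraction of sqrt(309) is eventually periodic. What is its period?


Run the CF algorithm for sqrt(309).
a_0 = floor(sqrt(309)) = 17; set m_0=0, q_0=1.
Recurrence: m' = q*a - m,  q' = (d - m'^2)/q,  a' = floor((a_0 + m')/q').
  step 1: m=17, q=20, a=1
  step 2: m=3, q=15, a=1
  step 3: m=12, q=11, a=2
  step 4: m=10, q=19, a=1
  step 5: m=9, q=12, a=2
  step 6: m=15, q=7, a=4
  step 7: m=13, q=20, a=1
  step 8: m=7, q=13, a=1
  step 9: m=6, q=21, a=1
  step 10: m=15, q=4, a=8
  step 11: m=17, q=5, a=6
  step 12: m=13, q=28, a=1
  step 13: m=15, q=3, a=10
  step 14: m=15, q=28, a=1
  step 15: m=13, q=5, a=6
  step 16: m=17, q=4, a=8
  step 17: m=15, q=21, a=1
  step 18: m=6, q=13, a=1
  step 19: m=7, q=20, a=1
  step 20: m=13, q=7, a=4
  step 21: m=15, q=12, a=2
  step 22: m=9, q=19, a=1
  step 23: m=10, q=11, a=2
  step 24: m=12, q=15, a=1
  step 25: m=3, q=20, a=1
  step 26: m=17, q=1, a=34
a_26 = 2*a_0 = 34, so the period closes here.
sqrt(309) = [17; 1, 1, 2, 1, 2, 4, 1, 1, 1, 8, 6, 1, 10, 1, 6, 8, 1, 1, 1, 4, 2, 1, 2, 1, 1, 34]
Period length = 26

26


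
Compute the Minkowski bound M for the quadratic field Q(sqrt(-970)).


d = -970, d mod 4 = 2, so disc(K) = 4d = -3880; |disc(K)| = 3880
Imaginary quadratic field, so n = 2, s = r2 = 1, r1 = 0
M = (n!/n^n) * (4/pi)^s * sqrt(|disc(K)|) = (2!/2^2) * (4/pi)^1 * sqrt(3880)
= 0.5 * 1.273240 * 62.289646
= 39.6548

39.6548


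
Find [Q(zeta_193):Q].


The degree equals Euler's totient phi(193).
193 = 193
phi(193) = 192

192


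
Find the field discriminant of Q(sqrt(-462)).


For K = Q(sqrt(d)) with d squarefree: disc(K) = d if d = 1 mod 4, and disc(K) = 4d if d = 2 or 3 mod 4.
Here d = -462, and d mod 4 = 2.
d = 2 mod 4, not 1 (O_K = Z[sqrt(d)]), so disc(K) = 4d = 4 * (-462) = -1848

-1848


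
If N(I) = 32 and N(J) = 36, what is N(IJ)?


N(IJ) = N(I) * N(J)
= 32 * 36
= 1152

1152


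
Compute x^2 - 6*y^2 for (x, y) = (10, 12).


x^2 - d*y^2
= 10^2 - 6*12^2
= 100 - 864
= -764

-764


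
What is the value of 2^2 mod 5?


p = 5 is prime and the exponent is (p-1)/2 = 2, so by Euler's criterion 2^2 = (2/5) = +1 or -1 mod 5.
Compute by square-and-multiply:
  2 = 2 (binary 10)
  Repeated squaring mod 5: 2^1 = 2, 2^2 = 4
  2^2 = 4 mod 5
Result 4 = p - 1 = -1 mod 5: 2 is a quadratic non-residue mod 5. As a residue in [0, p-1] the value is 4.
2^2 mod 5 = 4

4


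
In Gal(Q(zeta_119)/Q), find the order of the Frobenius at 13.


The Frobenius at p in Gal(Q(zeta_n)/Q) = (Z/nZ)* is the class of p, so its order is ord_119(13), the smallest k >= 1 with 13^k = 1 mod 119.
n = 119 = 7 * 17, phi(119) = 96; the order divides phi(n).
Divisors of 96: 1, 2, 3, 4, 6, 8, 12, 16, 24, 32, 48, 96
Repeated squaring mod 119: 13^1 = 13, 13^2 = 50, 13^4 = 1, 13^8 = 1, 13^16 = 1, 13^32 = 1, 13^64 = 1
Test divisors in increasing order:
  k=1: 13^1 = 13 mod 119
  k=2: 13^2 = 50 mod 119
  k=3: 13^3 = 50 * 13 = 55 mod 119
  k=4: 13^4 = 1 mod 119  <- first divisor giving 1
Order = 4

4


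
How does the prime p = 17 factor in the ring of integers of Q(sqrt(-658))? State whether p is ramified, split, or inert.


K = Q(sqrt(-658)). Since d mod 4 = 2, disc(K) = -2632.
Check p | disc: -2632 mod 17 = 3.
p does not divide disc. Compute Legendre symbol (d/p):
5^((17-1)/2) mod 17 = -1
(d/p) = -1, so p is inert: (p) stays prime with e=1, f=2, g=1.
Therefore p is inert.

inert


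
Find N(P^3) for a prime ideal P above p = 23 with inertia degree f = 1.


N(P^a) = p^(a*f)
= 23^(3*1)
= 23^3
= 12167

12167


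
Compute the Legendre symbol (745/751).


p = 751 is prime, so compute (745/751) with the reciprocity algorithm (Jacobi-symbol steps: pull out 2s via (2/n), flip via reciprocity, reduce):
  reciprocity: (745/751) -> +(751/745)
  reduce: (6/745)
  pull out 2: (2/745) = +1  (since 745 mod 8 = 1)
  reciprocity: (3/745) -> +(745/3)
  reduce: (1/3)
  (1/3) = 1
Product of signs = 1
(745/751) = 1

1


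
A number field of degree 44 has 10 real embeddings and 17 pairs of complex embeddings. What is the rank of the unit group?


By Dirichlet's unit theorem:
rank = r1 + r2 - 1
= 10 + 17 - 1
= 26

26


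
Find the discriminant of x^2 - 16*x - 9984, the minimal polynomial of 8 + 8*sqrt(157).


The element 8 + 8*sqrt(157) has minimal polynomial:
x^2 - 16*x - 9984
Discriminant = (-16)^2 - 4*(-9984)
= 256 + 39936
= 40192

40192


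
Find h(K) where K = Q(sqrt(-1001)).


K = Q(sqrt(-1001)). d mod 4 = 3, so D = disc(K) = 4d = -4004
h(K) equals the number of primitive reduced positive-definite forms (a, b, c) = a*x^2 + b*x*y + c*y^2 with b^2 - 4ac = D,
where reduced means |b| <= a <= c, with b >= 0 whenever |b| = a or a = c, and primitive means gcd(a, b, c) = 1.
Reduced forces 3a^2 <= |D| = 4004, so 1 <= a <= 36; b must have the parity of D, and c = (b^2 - D)/(4a) must be an integer >= a.
Enumerate a = 1..36, b in [-a, a]:
  a=1: (1, 0, 1001)  [1]
  a=2: (2, 2, 501)  [1]
  a=3: (3, -2, 334), (3, 2, 334)  [2]
  a=4: none
  a=5: (5, -4, 201), (5, 4, 201)  [2]
  a=6: (6, -2, 167), (6, 2, 167)  [2]
  a=7: (7, 0, 143)  [1]
  a=8: none
  a=9: (9, -8, 113), (9, 8, 113)  [2]
  a=10: (10, -6, 101), (10, 6, 101)  [2]
  a=11: (11, 0, 91)  [1]
  a=12: none
  a=13: (13, 0, 77)  [1]
  a=14: (14, 14, 75)  [1]
  a=15: (15, -14, 70), (15, -4, 67), (15, 4, 67), (15, 14, 70)  [4]
  a=16: none
  a=17: (17, -12, 61), (17, 12, 61)  [2]
  a=18: (18, -10, 57), (18, 10, 57)  [2]
  a=19: (19, -10, 54), (19, 10, 54)  [2]
  a=20: none
  a=21: (21, -14, 50), (21, 14, 50)  [2]
  a=22: (22, 22, 51)  [1]
  a=23..24: none
  a=25: (25, -14, 42), (25, 14, 42)  [2]
  a=26: (26, 26, 45)  [1]
  a=27: (27, -10, 38), (27, 10, 38)  [2]
  a=28..29: none
  a=30: (30, -26, 39), (30, -14, 35), (30, 14, 35), (30, 26, 39)  [4]
  a=31..32: none
  a=33: (33, -22, 34), (33, 22, 34)  [2]
  a=34..36: none
Total reduced forms: 1 + 1 + 2 + 2 + 2 + 1 + 2 + 2 + 1 + 1 + 1 + 4 + 2 + 2 + 2 + 2 + 1 + 2 + 1 + 2 + 4 + 2 = 40
h = 40

40


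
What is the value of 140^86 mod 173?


p = 173 is prime and the exponent is (p-1)/2 = 86, so by Euler's criterion 140^86 = (140/173) = +1 or -1 mod 173.
Compute by square-and-multiply:
  86 = 64 + 16 + 4 + 2 (binary 1010110)
  Repeated squaring mod 173: 140^1 = 140, 140^2 = 51, 140^4 = 6, 140^8 = 36, 140^16 = 85, 140^32 = 132, 140^64 = 124
  140^86 = 140^64 * 140^16 * 140^4 * 140^2 = 124 * 85 * 6 * 51 mod 173
    124 * 85 = 10540 = 160 mod 173
    160 * 6 = 960 = 95 mod 173
    95 * 51 = 4845 = 1 mod 173
  140^86 = 1 mod 173
Result 1: 140 is a quadratic residue mod 173.
140^86 mod 173 = 1

1


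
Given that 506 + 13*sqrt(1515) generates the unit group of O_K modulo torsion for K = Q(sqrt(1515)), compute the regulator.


epsilon = 506 + 13*sqrt(1515)
= 1011.9990
R = ln(1011.9990)
= 6.9197

6.9197


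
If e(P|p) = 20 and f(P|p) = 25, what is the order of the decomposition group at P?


|D_P| = e * f
= 20 * 25
= 500

500


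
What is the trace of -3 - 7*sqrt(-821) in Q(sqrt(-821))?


Tr(a + b*sqrt(d)) = (a + b*sqrt(d)) + (a - b*sqrt(d)) = 2a
= 2 * (-3)
= -6

-6


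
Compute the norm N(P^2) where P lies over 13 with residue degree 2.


N(P^a) = p^(a*f)
= 13^(2*2)
= 13^4
= 28561

28561


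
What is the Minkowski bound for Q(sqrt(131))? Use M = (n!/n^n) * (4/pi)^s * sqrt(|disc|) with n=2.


d = 131, d mod 4 = 3, so disc(K) = 4d = 524; |disc(K)| = 524
Real quadratic field, so n = 2, s = r2 = 0, r1 = 2
M = (n!/n^n) * (4/pi)^s * sqrt(|disc(K)|) = (2!/2^2) * (4/pi)^0 * sqrt(524)
= 0.5 * 1.000000 * 22.891046
= 11.4455

11.4455


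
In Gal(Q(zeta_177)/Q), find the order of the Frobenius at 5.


The Frobenius at p in Gal(Q(zeta_n)/Q) = (Z/nZ)* is the class of p, so its order is ord_177(5), the smallest k >= 1 with 5^k = 1 mod 177.
n = 177 = 3 * 59, phi(177) = 116; the order divides phi(n).
Divisors of 116: 1, 2, 4, 29, 58, 116
Repeated squaring mod 177: 5^1 = 5, 5^2 = 25, 5^4 = 94, 5^8 = 163, 5^16 = 19, 5^32 = 7, 5^64 = 49
Test divisors in increasing order:
  k=1: 5^1 = 5 mod 177
  k=2: 5^2 = 25 mod 177
  k=4: 5^4 = 94 mod 177
  k=29: 5^29 = 19 * 163 * 94 * 5 = 119 mod 177
  k=58: 5^58 = 7 * 19 * 163 * 25 = 1 mod 177  <- first divisor giving 1
Order = 58

58


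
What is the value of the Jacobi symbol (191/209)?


Compute (191/209) via quadratic reciprocity:
  reciprocity: (191/209) -> +(209/191)
  reduce: (18/191)
  pull out 2: (2/191) = +1  (since 191 mod 8 = 7)
  reciprocity: (9/191) -> +(191/9)
  reduce: (2/9)
  pull out 2: (2/9) = +1  (since 9 mod 8 = 1)
  (1/9) = 1
Product of signs = 1

1


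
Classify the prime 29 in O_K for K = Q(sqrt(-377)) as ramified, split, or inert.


K = Q(sqrt(-377)). Since d mod 4 = 3, disc(K) = -1508.
Check p | disc: -1508 mod 29 = 0.
p divides disc, so p ramifies: (p) = P^2 with e=2, f=1, g=1.
Therefore p is ramified.

ramified


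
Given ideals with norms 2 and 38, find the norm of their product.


N(IJ) = N(I) * N(J)
= 2 * 38
= 76

76


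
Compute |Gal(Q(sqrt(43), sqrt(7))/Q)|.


The 2 square roots of distinct primes are multiplicatively independent over Q,
so [K:Q] = 2^2 and Gal(K/Q) is isomorphic to (Z/2Z)^2.
|Gal| = 2^2 = 4

4


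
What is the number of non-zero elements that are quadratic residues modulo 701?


For prime p, the number of non-zero quadratic residues is (p-1)/2.
= (701-1)/2
= 350

350


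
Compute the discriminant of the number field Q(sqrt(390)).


For K = Q(sqrt(d)) with d squarefree: disc(K) = d if d = 1 mod 4, and disc(K) = 4d if d = 2 or 3 mod 4.
Here d = 390, and d mod 4 = 2.
d = 2 mod 4, not 1 (O_K = Z[sqrt(d)]), so disc(K) = 4d = 4 * (390) = 1560

1560


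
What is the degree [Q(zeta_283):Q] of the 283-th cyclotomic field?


The degree equals Euler's totient phi(283).
283 = 283
phi(283) = 282

282


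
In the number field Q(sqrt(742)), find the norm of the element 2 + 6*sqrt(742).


N(a + b*sqrt(d)) = a^2 - d*b^2
= (2)^2 - (742)*(6)^2
= 4 - 26712
= -26708

-26708


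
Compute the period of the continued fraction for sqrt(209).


Run the CF algorithm for sqrt(209).
a_0 = floor(sqrt(209)) = 14; set m_0=0, q_0=1.
Recurrence: m' = q*a - m,  q' = (d - m'^2)/q,  a' = floor((a_0 + m')/q').
  step 1: m=14, q=13, a=2
  step 2: m=12, q=5, a=5
  step 3: m=13, q=8, a=3
  step 4: m=11, q=11, a=2
  step 5: m=11, q=8, a=3
  step 6: m=13, q=5, a=5
  step 7: m=12, q=13, a=2
  step 8: m=14, q=1, a=28
a_8 = 2*a_0 = 28, so the period closes here.
sqrt(209) = [14; 2, 5, 3, 2, 3, 5, 2, 28]
Period length = 8

8


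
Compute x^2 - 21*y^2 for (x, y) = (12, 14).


x^2 - d*y^2
= 12^2 - 21*14^2
= 144 - 4116
= -3972

-3972


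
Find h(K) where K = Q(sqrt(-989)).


K = Q(sqrt(-989)). d mod 4 = 3, so D = disc(K) = 4d = -3956
h(K) equals the number of primitive reduced positive-definite forms (a, b, c) = a*x^2 + b*x*y + c*y^2 with b^2 - 4ac = D,
where reduced means |b| <= a <= c, with b >= 0 whenever |b| = a or a = c, and primitive means gcd(a, b, c) = 1.
Reduced forces 3a^2 <= |D| = 3956, so 1 <= a <= 36; b must have the parity of D, and c = (b^2 - D)/(4a) must be an integer >= a.
Enumerate a = 1..36, b in [-a, a]:
  a=1: (1, 0, 989)  [1]
  a=2: (2, 2, 495)  [1]
  a=3: (3, -2, 330), (3, 2, 330)  [2]
  a=4: none
  a=5: (5, -2, 198), (5, 2, 198)  [2]
  a=6: (6, -2, 165), (6, 2, 165)  [2]
  a=7..8: none
  a=9: (9, -2, 110), (9, 2, 110)  [2]
  a=10: (10, -2, 99), (10, 2, 99)  [2]
  a=11: (11, -2, 90), (11, 2, 90)  [2]
  a=12: none
  a=13: (13, -10, 78), (13, 10, 78)  [2]
  a=14: none
  a=15: (15, -8, 67), (15, -2, 66), (15, 2, 66), (15, 8, 67)  [4]
  a=16..17: none
  a=18: (18, -2, 55), (18, 2, 55)  [2]
  a=19..21: none
  a=22: (22, -2, 45), (22, 2, 45)  [2]
  a=23: (23, 0, 43)  [1]
  a=24: none
  a=25: (25, -12, 41), (25, 12, 41)  [2]
  a=26: (26, -10, 39), (26, 10, 39)  [2]
  a=27: (27, -16, 39), (27, 16, 39)  [2]
  a=28..29: none
  a=30: (30, -22, 37), (30, -2, 33), (30, 2, 33), (30, 22, 37)  [4]
  a=31..32: none
  a=33: (33, 20, 33)  [1]
  a=34..36: none
Total reduced forms: 1 + 1 + 2 + 2 + 2 + 2 + 2 + 2 + 2 + 4 + 2 + 2 + 1 + 2 + 2 + 2 + 4 + 1 = 36
h = 36

36


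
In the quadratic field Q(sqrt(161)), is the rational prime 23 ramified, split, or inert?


K = Q(sqrt(161)). Since d mod 4 = 1, disc(K) = 161.
Check p | disc: 161 mod 23 = 0.
p divides disc, so p ramifies: (p) = P^2 with e=2, f=1, g=1.
Therefore p is ramified.

ramified


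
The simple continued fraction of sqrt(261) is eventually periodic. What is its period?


Run the CF algorithm for sqrt(261).
a_0 = floor(sqrt(261)) = 16; set m_0=0, q_0=1.
Recurrence: m' = q*a - m,  q' = (d - m'^2)/q,  a' = floor((a_0 + m')/q').
  step 1: m=16, q=5, a=6
  step 2: m=14, q=13, a=2
  step 3: m=12, q=9, a=3
  step 4: m=15, q=4, a=7
  step 5: m=13, q=23, a=1
  step 6: m=10, q=7, a=3
  step 7: m=11, q=20, a=1
  step 8: m=9, q=9, a=2
  step 9: m=9, q=20, a=1
  step 10: m=11, q=7, a=3
  step 11: m=10, q=23, a=1
  step 12: m=13, q=4, a=7
  step 13: m=15, q=9, a=3
  step 14: m=12, q=13, a=2
  step 15: m=14, q=5, a=6
  step 16: m=16, q=1, a=32
a_16 = 2*a_0 = 32, so the period closes here.
sqrt(261) = [16; 6, 2, 3, 7, 1, 3, 1, 2, 1, 3, 1, 7, 3, 2, 6, 32]
Period length = 16

16


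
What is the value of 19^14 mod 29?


p = 29 is prime and the exponent is (p-1)/2 = 14, so by Euler's criterion 19^14 = (19/29) = +1 or -1 mod 29.
Compute by square-and-multiply:
  14 = 8 + 4 + 2 (binary 1110)
  Repeated squaring mod 29: 19^1 = 19, 19^2 = 13, 19^4 = 24, 19^8 = 25
  19^14 = 19^8 * 19^4 * 19^2 = 25 * 24 * 13 mod 29
    25 * 24 = 600 = 20 mod 29
    20 * 13 = 260 = 28 mod 29
  19^14 = 28 mod 29
Result 28 = p - 1 = -1 mod 29: 19 is a quadratic non-residue mod 29. As a residue in [0, p-1] the value is 28.
19^14 mod 29 = 28

28


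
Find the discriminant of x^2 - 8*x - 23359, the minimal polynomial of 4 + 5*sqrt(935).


The element 4 + 5*sqrt(935) has minimal polynomial:
x^2 - 8*x - 23359
Discriminant = (-8)^2 - 4*(-23359)
= 64 + 93436
= 93500

93500


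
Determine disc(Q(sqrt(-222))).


For K = Q(sqrt(d)) with d squarefree: disc(K) = d if d = 1 mod 4, and disc(K) = 4d if d = 2 or 3 mod 4.
Here d = -222, and d mod 4 = 2.
d = 2 mod 4, not 1 (O_K = Z[sqrt(d)]), so disc(K) = 4d = 4 * (-222) = -888

-888


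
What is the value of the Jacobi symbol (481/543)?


Compute (481/543) via quadratic reciprocity:
  reciprocity: (481/543) -> +(543/481)
  reduce: (62/481)
  pull out 2: (2/481) = +1  (since 481 mod 8 = 1)
  reciprocity: (31/481) -> +(481/31)
  reduce: (16/31)
  pull out 2: (2/31) = +1  (since 31 mod 8 = 7)
  pull out 2: (2/31) = +1  (since 31 mod 8 = 7)
  pull out 2: (2/31) = +1  (since 31 mod 8 = 7)
  pull out 2: (2/31) = +1  (since 31 mod 8 = 7)
  (1/31) = 1
Product of signs = 1

1


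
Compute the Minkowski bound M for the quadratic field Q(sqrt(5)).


d = 5, d mod 4 = 1, so disc(K) = d = 5; |disc(K)| = 5
Real quadratic field, so n = 2, s = r2 = 0, r1 = 2
M = (n!/n^n) * (4/pi)^s * sqrt(|disc(K)|) = (2!/2^2) * (4/pi)^0 * sqrt(5)
= 0.5 * 1.000000 * 2.236068
= 1.1180

1.1180


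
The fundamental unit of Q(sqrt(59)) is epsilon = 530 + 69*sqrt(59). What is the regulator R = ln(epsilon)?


epsilon = 530 + 69*sqrt(59)
= 1059.9991
R = ln(1059.9991)
= 6.9660

6.9660


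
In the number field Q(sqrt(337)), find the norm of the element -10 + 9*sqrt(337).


N(a + b*sqrt(d)) = a^2 - d*b^2
= (-10)^2 - (337)*(9)^2
= 100 - 27297
= -27197

-27197


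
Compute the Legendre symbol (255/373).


p = 373 is prime, so compute (255/373) with the reciprocity algorithm (Jacobi-symbol steps: pull out 2s via (2/n), flip via reciprocity, reduce):
  reciprocity: (255/373) -> +(373/255)
  reduce: (118/255)
  pull out 2: (2/255) = +1  (since 255 mod 8 = 7)
  reciprocity: (59/255) -> -(255/59)
  reduce: (19/59)
  reciprocity: (19/59) -> -(59/19)
  reduce: (2/19)
  pull out 2: (2/19) = -1  (since 19 mod 8 = 3)
  (1/19) = 1
Product of signs = -1
(255/373) = -1

-1


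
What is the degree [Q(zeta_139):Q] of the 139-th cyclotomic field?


The degree equals Euler's totient phi(139).
139 = 139
phi(139) = 138

138


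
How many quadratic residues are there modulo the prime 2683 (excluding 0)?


For prime p, the number of non-zero quadratic residues is (p-1)/2.
= (2683-1)/2
= 1341

1341


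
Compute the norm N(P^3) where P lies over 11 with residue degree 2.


N(P^a) = p^(a*f)
= 11^(3*2)
= 11^6
= 1771561

1771561


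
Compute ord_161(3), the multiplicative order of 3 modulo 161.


We want ord_161(3), the smallest k >= 1 with 3^k = 1 mod 161.
n = 161 = 7 * 23, phi(161) = 132; the order divides phi(n).
Divisors of 132: 1, 2, 3, 4, 6, 11, 12, 22, 33, 44, 66, 132
Repeated squaring mod 161: 3^1 = 3, 3^2 = 9, 3^4 = 81, 3^8 = 121, 3^16 = 151, 3^32 = 100, 3^64 = 18, 3^128 = 2
Test divisors in increasing order:
  k=1: 3^1 = 3 mod 161
  k=2: 3^2 = 9 mod 161
  k=3: 3^3 = 9 * 3 = 27 mod 161
  k=4: 3^4 = 81 mod 161
  k=6: 3^6 = 81 * 9 = 85 mod 161
  k=11: 3^11 = 121 * 9 * 3 = 47 mod 161
  k=12: 3^12 = 121 * 81 = 141 mod 161
  k=22: 3^22 = 151 * 81 * 9 = 116 mod 161
  k=33: 3^33 = 100 * 3 = 139 mod 161
  k=44: 3^44 = 100 * 121 * 81 = 93 mod 161
  k=66: 3^66 = 18 * 9 = 1 mod 161  <- first divisor giving 1
Order = 66

66


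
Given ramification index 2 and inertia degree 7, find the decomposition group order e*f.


|D_P| = e * f
= 2 * 7
= 14

14


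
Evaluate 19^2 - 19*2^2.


x^2 - d*y^2
= 19^2 - 19*2^2
= 361 - 76
= 285

285


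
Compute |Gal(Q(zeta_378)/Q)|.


|Gal(Q(zeta_378)/Q)| = phi(378)
= 108

108


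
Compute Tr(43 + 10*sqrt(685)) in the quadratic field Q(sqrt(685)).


Tr(a + b*sqrt(d)) = (a + b*sqrt(d)) + (a - b*sqrt(d)) = 2a
= 2 * (43)
= 86

86


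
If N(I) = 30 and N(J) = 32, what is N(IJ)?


N(IJ) = N(I) * N(J)
= 30 * 32
= 960

960


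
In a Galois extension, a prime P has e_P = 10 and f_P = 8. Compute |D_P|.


|D_P| = e * f
= 10 * 8
= 80

80


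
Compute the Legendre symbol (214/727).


p = 727 is prime, so compute (214/727) with the reciprocity algorithm (Jacobi-symbol steps: pull out 2s via (2/n), flip via reciprocity, reduce):
  pull out 2: (2/727) = +1  (since 727 mod 8 = 7)
  reciprocity: (107/727) -> -(727/107)
  reduce: (85/107)
  reciprocity: (85/107) -> +(107/85)
  reduce: (22/85)
  pull out 2: (2/85) = -1  (since 85 mod 8 = 5)
  reciprocity: (11/85) -> +(85/11)
  reduce: (8/11)
  pull out 2: (2/11) = -1  (since 11 mod 8 = 3)
  pull out 2: (2/11) = -1  (since 11 mod 8 = 3)
  pull out 2: (2/11) = -1  (since 11 mod 8 = 3)
  (1/11) = 1
Product of signs = -1
(214/727) = -1

-1


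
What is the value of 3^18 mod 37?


p = 37 is prime and the exponent is (p-1)/2 = 18, so by Euler's criterion 3^18 = (3/37) = +1 or -1 mod 37.
Compute by square-and-multiply:
  18 = 16 + 2 (binary 10010)
  Repeated squaring mod 37: 3^1 = 3, 3^2 = 9, 3^4 = 7, 3^8 = 12, 3^16 = 33
  3^18 = 3^16 * 3^2 = 33 * 9 mod 37
    33 * 9 = 297 = 1 mod 37
  3^18 = 1 mod 37
Result 1: 3 is a quadratic residue mod 37.
3^18 mod 37 = 1

1


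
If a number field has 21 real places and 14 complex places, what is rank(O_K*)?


By Dirichlet's unit theorem:
rank = r1 + r2 - 1
= 21 + 14 - 1
= 34

34


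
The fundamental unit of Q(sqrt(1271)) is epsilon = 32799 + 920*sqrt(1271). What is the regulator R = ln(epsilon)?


epsilon = 32799 + 920*sqrt(1271)
= 65598.0000
R = ln(65598.0000)
= 11.0913

11.0913


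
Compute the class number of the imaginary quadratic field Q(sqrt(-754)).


K = Q(sqrt(-754)). d mod 4 = 2, so D = disc(K) = 4d = -3016
h(K) equals the number of primitive reduced positive-definite forms (a, b, c) = a*x^2 + b*x*y + c*y^2 with b^2 - 4ac = D,
where reduced means |b| <= a <= c, with b >= 0 whenever |b| = a or a = c, and primitive means gcd(a, b, c) = 1.
Reduced forces 3a^2 <= |D| = 3016, so 1 <= a <= 31; b must have the parity of D, and c = (b^2 - D)/(4a) must be an integer >= a.
Enumerate a = 1..31, b in [-a, a]:
  a=1: (1, 0, 754)  [1]
  a=2: (2, 0, 377)  [1]
  a=3..4: none
  a=5: (5, -2, 151), (5, 2, 151)  [2]
  a=6: none
  a=7: (7, -6, 109), (7, 6, 109)  [2]
  a=8..9: none
  a=10: (10, -8, 77), (10, 8, 77)  [2]
  a=11: (11, -8, 70), (11, 8, 70)  [2]
  a=12: none
  a=13: (13, 0, 58)  [1]
  a=14: (14, -8, 55), (14, 8, 55)  [2]
  a=15..18: none
  a=19: (19, -10, 41), (19, 10, 41)  [2]
  a=20..21: none
  a=22: (22, -8, 35), (22, 8, 35)  [2]
  a=23..24: none
  a=25: (25, -22, 35), (25, 22, 35)  [2]
  a=26: (26, 0, 29)  [1]
  a=27..31: none
Total reduced forms: 1 + 1 + 2 + 2 + 2 + 2 + 1 + 2 + 2 + 2 + 2 + 1 = 20
h = 20

20


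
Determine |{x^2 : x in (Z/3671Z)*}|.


For prime p, the number of non-zero quadratic residues is (p-1)/2.
= (3671-1)/2
= 1835

1835


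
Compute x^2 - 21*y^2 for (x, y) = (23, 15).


x^2 - d*y^2
= 23^2 - 21*15^2
= 529 - 4725
= -4196

-4196


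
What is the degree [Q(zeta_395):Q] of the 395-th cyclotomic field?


The degree equals Euler's totient phi(395).
395 = 5 * 79
phi(395) = 312

312


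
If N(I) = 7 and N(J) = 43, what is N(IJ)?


N(IJ) = N(I) * N(J)
= 7 * 43
= 301

301


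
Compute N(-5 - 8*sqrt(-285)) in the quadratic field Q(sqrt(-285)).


N(a + b*sqrt(d)) = a^2 - d*b^2
= (-5)^2 - (-285)*(-8)^2
= 25 + 18240
= 18265

18265


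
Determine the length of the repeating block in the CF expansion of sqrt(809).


Run the CF algorithm for sqrt(809).
a_0 = floor(sqrt(809)) = 28; set m_0=0, q_0=1.
Recurrence: m' = q*a - m,  q' = (d - m'^2)/q,  a' = floor((a_0 + m')/q').
  step 1: m=28, q=25, a=2
  step 2: m=22, q=13, a=3
  step 3: m=17, q=40, a=1
  step 4: m=23, q=7, a=7
  step 5: m=26, q=19, a=2
  step 6: m=12, q=35, a=1
  step 7: m=23, q=8, a=6
  step 8: m=25, q=23, a=2
  step 9: m=21, q=16, a=3
  step 10: m=27, q=5, a=11
  step 11: m=28, q=5, a=11
  step 12: m=27, q=16, a=3
  step 13: m=21, q=23, a=2
  step 14: m=25, q=8, a=6
  step 15: m=23, q=35, a=1
  step 16: m=12, q=19, a=2
  step 17: m=26, q=7, a=7
  step 18: m=23, q=40, a=1
  step 19: m=17, q=13, a=3
  step 20: m=22, q=25, a=2
  step 21: m=28, q=1, a=56
a_21 = 2*a_0 = 56, so the period closes here.
sqrt(809) = [28; 2, 3, 1, 7, 2, 1, 6, 2, 3, 11, 11, 3, 2, 6, 1, 2, 7, 1, 3, 2, 56]
Period length = 21

21


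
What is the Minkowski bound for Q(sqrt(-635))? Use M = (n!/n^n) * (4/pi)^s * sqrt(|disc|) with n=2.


d = -635, d mod 4 = 1, so disc(K) = d = -635; |disc(K)| = 635
Imaginary quadratic field, so n = 2, s = r2 = 1, r1 = 0
M = (n!/n^n) * (4/pi)^s * sqrt(|disc(K)|) = (2!/2^2) * (4/pi)^1 * sqrt(635)
= 0.5 * 1.273240 * 25.199206
= 16.0423

16.0423


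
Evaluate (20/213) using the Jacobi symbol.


Compute (20/213) via quadratic reciprocity:
  pull out 2: (2/213) = -1  (since 213 mod 8 = 5)
  pull out 2: (2/213) = -1  (since 213 mod 8 = 5)
  reciprocity: (5/213) -> +(213/5)
  reduce: (3/5)
  reciprocity: (3/5) -> +(5/3)
  reduce: (2/3)
  pull out 2: (2/3) = -1  (since 3 mod 8 = 3)
  (1/3) = 1
Product of signs = -1

-1


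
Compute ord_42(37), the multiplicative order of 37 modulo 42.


We want ord_42(37), the smallest k >= 1 with 37^k = 1 mod 42.
n = 42 = 2 * 3 * 7, phi(42) = 12; the order divides phi(n).
Divisors of 12: 1, 2, 3, 4, 6, 12
Repeated squaring mod 42: 37^1 = 37, 37^2 = 25, 37^4 = 37, 37^8 = 25
Test divisors in increasing order:
  k=1: 37^1 = 37 mod 42
  k=2: 37^2 = 25 mod 42
  k=3: 37^3 = 25 * 37 = 1 mod 42  <- first divisor giving 1
Order = 3

3


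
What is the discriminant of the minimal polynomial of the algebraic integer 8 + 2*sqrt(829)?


The element 8 + 2*sqrt(829) has minimal polynomial:
x^2 - 16*x - 3252
Discriminant = (-16)^2 - 4*(-3252)
= 256 + 13008
= 13264

13264


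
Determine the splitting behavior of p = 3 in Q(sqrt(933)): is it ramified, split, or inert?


K = Q(sqrt(933)). Since d mod 4 = 1, disc(K) = 933.
Check p | disc: 933 mod 3 = 0.
p divides disc, so p ramifies: (p) = P^2 with e=2, f=1, g=1.
Therefore p is ramified.

ramified


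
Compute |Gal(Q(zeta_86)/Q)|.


|Gal(Q(zeta_86)/Q)| = phi(86)
= 42

42


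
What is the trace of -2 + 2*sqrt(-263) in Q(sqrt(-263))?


Tr(a + b*sqrt(d)) = (a + b*sqrt(d)) + (a - b*sqrt(d)) = 2a
= 2 * (-2)
= -4

-4


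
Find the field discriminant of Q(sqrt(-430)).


For K = Q(sqrt(d)) with d squarefree: disc(K) = d if d = 1 mod 4, and disc(K) = 4d if d = 2 or 3 mod 4.
Here d = -430, and d mod 4 = 2.
d = 2 mod 4, not 1 (O_K = Z[sqrt(d)]), so disc(K) = 4d = 4 * (-430) = -1720

-1720


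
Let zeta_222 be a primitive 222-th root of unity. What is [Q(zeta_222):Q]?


The degree equals Euler's totient phi(222).
222 = 2 * 3 * 37
phi(222) = 72

72


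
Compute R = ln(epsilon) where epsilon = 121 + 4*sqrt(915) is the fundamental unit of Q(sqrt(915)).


epsilon = 121 + 4*sqrt(915)
= 241.9959
R = ln(241.9959)
= 5.4889

5.4889


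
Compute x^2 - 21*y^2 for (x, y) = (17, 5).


x^2 - d*y^2
= 17^2 - 21*5^2
= 289 - 525
= -236

-236


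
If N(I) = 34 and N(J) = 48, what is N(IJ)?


N(IJ) = N(I) * N(J)
= 34 * 48
= 1632

1632


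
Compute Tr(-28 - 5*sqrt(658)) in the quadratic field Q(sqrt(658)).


Tr(a + b*sqrt(d)) = (a + b*sqrt(d)) + (a - b*sqrt(d)) = 2a
= 2 * (-28)
= -56

-56


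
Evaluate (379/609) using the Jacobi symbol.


Compute (379/609) via quadratic reciprocity:
  reciprocity: (379/609) -> +(609/379)
  reduce: (230/379)
  pull out 2: (2/379) = -1  (since 379 mod 8 = 3)
  reciprocity: (115/379) -> -(379/115)
  reduce: (34/115)
  pull out 2: (2/115) = -1  (since 115 mod 8 = 3)
  reciprocity: (17/115) -> +(115/17)
  reduce: (13/17)
  reciprocity: (13/17) -> +(17/13)
  reduce: (4/13)
  pull out 2: (2/13) = -1  (since 13 mod 8 = 5)
  pull out 2: (2/13) = -1  (since 13 mod 8 = 5)
  (1/13) = 1
Product of signs = -1

-1


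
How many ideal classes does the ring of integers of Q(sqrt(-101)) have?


K = Q(sqrt(-101)). d mod 4 = 3, so D = disc(K) = 4d = -404
h(K) equals the number of primitive reduced positive-definite forms (a, b, c) = a*x^2 + b*x*y + c*y^2 with b^2 - 4ac = D,
where reduced means |b| <= a <= c, with b >= 0 whenever |b| = a or a = c, and primitive means gcd(a, b, c) = 1.
Reduced forces 3a^2 <= |D| = 404, so 1 <= a <= 11; b must have the parity of D, and c = (b^2 - D)/(4a) must be an integer >= a.
Enumerate a = 1..11, b in [-a, a]:
  a=1: (1, 0, 101)  [1]
  a=2: (2, 2, 51)  [1]
  a=3: (3, -2, 34), (3, 2, 34)  [2]
  a=4: none
  a=5: (5, -4, 21), (5, 4, 21)  [2]
  a=6: (6, -2, 17), (6, 2, 17)  [2]
  a=7: (7, -4, 15), (7, 4, 15)  [2]
  a=8: none
  a=9: (9, -8, 13), (9, 8, 13)  [2]
  a=10: (10, -6, 11), (10, 6, 11)  [2]
  a=11: none
Total reduced forms: 1 + 1 + 2 + 2 + 2 + 2 + 2 + 2 = 14
h = 14

14


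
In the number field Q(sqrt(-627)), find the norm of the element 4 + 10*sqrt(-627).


N(a + b*sqrt(d)) = a^2 - d*b^2
= (4)^2 - (-627)*(10)^2
= 16 + 62700
= 62716

62716


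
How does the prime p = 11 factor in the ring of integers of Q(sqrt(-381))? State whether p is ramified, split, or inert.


K = Q(sqrt(-381)). Since d mod 4 = 3, disc(K) = -1524.
Check p | disc: -1524 mod 11 = 5.
p does not divide disc. Compute Legendre symbol (d/p):
4^((11-1)/2) mod 11 = 1
(d/p) = 1, so p splits: (p) = P*P' with e=1, f=1, g=2.
Therefore p is split.

split


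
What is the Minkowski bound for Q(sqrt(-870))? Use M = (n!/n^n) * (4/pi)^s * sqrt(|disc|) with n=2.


d = -870, d mod 4 = 2, so disc(K) = 4d = -3480; |disc(K)| = 3480
Imaginary quadratic field, so n = 2, s = r2 = 1, r1 = 0
M = (n!/n^n) * (4/pi)^s * sqrt(|disc(K)|) = (2!/2^2) * (4/pi)^1 * sqrt(3480)
= 0.5 * 1.273240 * 58.991525
= 37.5552

37.5552


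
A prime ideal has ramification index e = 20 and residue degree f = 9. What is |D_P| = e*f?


|D_P| = e * f
= 20 * 9
= 180

180


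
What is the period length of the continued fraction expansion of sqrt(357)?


Run the CF algorithm for sqrt(357).
a_0 = floor(sqrt(357)) = 18; set m_0=0, q_0=1.
Recurrence: m' = q*a - m,  q' = (d - m'^2)/q,  a' = floor((a_0 + m')/q').
  step 1: m=18, q=33, a=1
  step 2: m=15, q=4, a=8
  step 3: m=17, q=17, a=2
  step 4: m=17, q=4, a=8
  step 5: m=15, q=33, a=1
  step 6: m=18, q=1, a=36
a_6 = 2*a_0 = 36, so the period closes here.
sqrt(357) = [18; 1, 8, 2, 8, 1, 36]
Period length = 6

6


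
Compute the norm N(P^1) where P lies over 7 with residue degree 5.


N(P^a) = p^(a*f)
= 7^(1*5)
= 7^5
= 16807

16807


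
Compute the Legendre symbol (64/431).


p = 431 is prime, so compute (64/431) with the reciprocity algorithm (Jacobi-symbol steps: pull out 2s via (2/n), flip via reciprocity, reduce):
  pull out 2: (2/431) = +1  (since 431 mod 8 = 7)
  pull out 2: (2/431) = +1  (since 431 mod 8 = 7)
  pull out 2: (2/431) = +1  (since 431 mod 8 = 7)
  pull out 2: (2/431) = +1  (since 431 mod 8 = 7)
  pull out 2: (2/431) = +1  (since 431 mod 8 = 7)
  pull out 2: (2/431) = +1  (since 431 mod 8 = 7)
  (1/431) = 1
Product of signs = 1
(64/431) = 1

1


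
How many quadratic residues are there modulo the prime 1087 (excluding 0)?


For prime p, the number of non-zero quadratic residues is (p-1)/2.
= (1087-1)/2
= 543

543


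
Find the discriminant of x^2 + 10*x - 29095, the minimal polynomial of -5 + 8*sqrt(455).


The element -5 + 8*sqrt(455) has minimal polynomial:
x^2 + 10*x - 29095
Discriminant = (10)^2 - 4*(-29095)
= 100 + 116380
= 116480

116480


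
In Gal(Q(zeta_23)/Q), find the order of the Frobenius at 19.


The Frobenius at p in Gal(Q(zeta_n)/Q) = (Z/nZ)* is the class of p, so its order is ord_23(19), the smallest k >= 1 with 19^k = 1 mod 23.
n = 23 = 23, phi(23) = 22; the order divides phi(n).
Divisors of 22: 1, 2, 11, 22
Repeated squaring mod 23: 19^1 = 19, 19^2 = 16, 19^4 = 3, 19^8 = 9, 19^16 = 12
Test divisors in increasing order:
  k=1: 19^1 = 19 mod 23
  k=2: 19^2 = 16 mod 23
  k=11: 19^11 = 9 * 16 * 19 = 22 mod 23
  k=22: 19^22 = 12 * 3 * 16 = 1 mod 23  <- first divisor giving 1
Order = 22

22


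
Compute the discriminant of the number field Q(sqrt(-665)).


For K = Q(sqrt(d)) with d squarefree: disc(K) = d if d = 1 mod 4, and disc(K) = 4d if d = 2 or 3 mod 4.
Here d = -665, and d mod 4 = 3.
d = 3 mod 4, not 1 (O_K = Z[sqrt(d)]), so disc(K) = 4d = 4 * (-665) = -2660

-2660


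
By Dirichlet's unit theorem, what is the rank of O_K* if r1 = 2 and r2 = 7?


By Dirichlet's unit theorem:
rank = r1 + r2 - 1
= 2 + 7 - 1
= 8

8


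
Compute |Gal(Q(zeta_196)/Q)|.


|Gal(Q(zeta_196)/Q)| = phi(196)
= 84

84


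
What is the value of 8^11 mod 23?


p = 23 is prime and the exponent is (p-1)/2 = 11, so by Euler's criterion 8^11 = (8/23) = +1 or -1 mod 23.
Compute by square-and-multiply:
  11 = 8 + 2 + 1 (binary 1011)
  Repeated squaring mod 23: 8^1 = 8, 8^2 = 18, 8^4 = 2, 8^8 = 4
  8^11 = 8^8 * 8^2 * 8^1 = 4 * 18 * 8 mod 23
    4 * 18 = 72 = 3 mod 23
    3 * 8 = 24 = 1 mod 23
  8^11 = 1 mod 23
Result 1: 8 is a quadratic residue mod 23.
8^11 mod 23 = 1

1


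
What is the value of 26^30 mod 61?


p = 61 is prime and the exponent is (p-1)/2 = 30, so by Euler's criterion 26^30 = (26/61) = +1 or -1 mod 61.
Compute by square-and-multiply:
  30 = 16 + 8 + 4 + 2 (binary 11110)
  Repeated squaring mod 61: 26^1 = 26, 26^2 = 5, 26^4 = 25, 26^8 = 15, 26^16 = 42
  26^30 = 26^16 * 26^8 * 26^4 * 26^2 = 42 * 15 * 25 * 5 mod 61
    42 * 15 = 630 = 20 mod 61
    20 * 25 = 500 = 12 mod 61
    12 * 5 = 60 = 60 mod 61
  26^30 = 60 mod 61
Result 60 = p - 1 = -1 mod 61: 26 is a quadratic non-residue mod 61. As a residue in [0, p-1] the value is 60.
26^30 mod 61 = 60

60


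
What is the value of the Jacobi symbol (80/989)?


Compute (80/989) via quadratic reciprocity:
  pull out 2: (2/989) = -1  (since 989 mod 8 = 5)
  pull out 2: (2/989) = -1  (since 989 mod 8 = 5)
  pull out 2: (2/989) = -1  (since 989 mod 8 = 5)
  pull out 2: (2/989) = -1  (since 989 mod 8 = 5)
  reciprocity: (5/989) -> +(989/5)
  reduce: (4/5)
  pull out 2: (2/5) = -1  (since 5 mod 8 = 5)
  pull out 2: (2/5) = -1  (since 5 mod 8 = 5)
  (1/5) = 1
Product of signs = 1

1


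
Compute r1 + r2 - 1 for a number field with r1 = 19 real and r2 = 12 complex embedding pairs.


By Dirichlet's unit theorem:
rank = r1 + r2 - 1
= 19 + 12 - 1
= 30

30


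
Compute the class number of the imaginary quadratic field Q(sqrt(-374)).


K = Q(sqrt(-374)). d mod 4 = 2, so D = disc(K) = 4d = -1496
h(K) equals the number of primitive reduced positive-definite forms (a, b, c) = a*x^2 + b*x*y + c*y^2 with b^2 - 4ac = D,
where reduced means |b| <= a <= c, with b >= 0 whenever |b| = a or a = c, and primitive means gcd(a, b, c) = 1.
Reduced forces 3a^2 <= |D| = 1496, so 1 <= a <= 22; b must have the parity of D, and c = (b^2 - D)/(4a) must be an integer >= a.
Enumerate a = 1..22, b in [-a, a]:
  a=1: (1, 0, 374)  [1]
  a=2: (2, 0, 187)  [1]
  a=3: (3, -2, 125), (3, 2, 125)  [2]
  a=4: none
  a=5: (5, -2, 75), (5, 2, 75)  [2]
  a=6: (6, -4, 63), (6, 4, 63)  [2]
  a=7: (7, -4, 54), (7, 4, 54)  [2]
  a=8: none
  a=9: (9, -4, 42), (9, 4, 42)  [2]
  a=10: (10, -8, 39), (10, 8, 39)  [2]
  a=11: (11, 0, 34)  [1]
  a=12: none
  a=13: (13, -8, 30), (13, 8, 30)  [2]
  a=14: (14, -4, 27), (14, 4, 27)  [2]
  a=15: (15, -8, 26), (15, -2, 25), (15, 2, 25), (15, 8, 26)  [4]
  a=16: none
  a=17: (17, 0, 22)  [1]
  a=18: (18, -4, 21), (18, 4, 21)  [2]
  a=19: (19, -10, 21), (19, 10, 21)  [2]
  a=20..22: none
Total reduced forms: 1 + 1 + 2 + 2 + 2 + 2 + 2 + 2 + 1 + 2 + 2 + 4 + 1 + 2 + 2 = 28
h = 28

28


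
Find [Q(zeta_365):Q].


The degree equals Euler's totient phi(365).
365 = 5 * 73
phi(365) = 288

288
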